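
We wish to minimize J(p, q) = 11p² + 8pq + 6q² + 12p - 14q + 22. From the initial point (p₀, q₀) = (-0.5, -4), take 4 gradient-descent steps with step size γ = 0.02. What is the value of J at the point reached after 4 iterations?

32.76590432354304

∇J = (22p + 8q + 12, 8p + 12q - 14)
(p₁, q₁) = (-0.5, -4) − 0.02·(-31, -66) = (0.12, -2.68)
(p₂, q₂) = (0.12, -2.68) − 0.02·(-6.8, -45.2) = (0.256, -1.776)
(p₃, q₃) = (0.256, -1.776) − 0.02·(3.424, -33.264) = (0.18752, -1.11072)
(p₄, q₄) = (0.18752, -1.11072) − 0.02·(7.23968, -25.82848) = (0.0427264, -0.5941504)
J(0.0427264, -0.5941504) = 32.76590432354304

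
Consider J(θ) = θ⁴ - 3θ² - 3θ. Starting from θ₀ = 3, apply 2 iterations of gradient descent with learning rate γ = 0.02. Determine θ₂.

1.31116992

J′(θ) = 4θ³ - 6θ - 3
θ₁ = 3 − 0.02·87 = 1.26
θ₂ = 1.26 − 0.02·(-2.558496) = 1.31116992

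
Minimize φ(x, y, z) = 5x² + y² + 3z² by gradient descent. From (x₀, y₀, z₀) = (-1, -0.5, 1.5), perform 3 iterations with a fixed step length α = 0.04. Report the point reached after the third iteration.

∇φ = (10x, 2y, 6z)
Step 1: at (-1, -0.5, 1.5), ∇φ = (-10, -1, 9) → (-1, -0.5, 1.5) − 0.04·(-10, -1, 9) = (-0.6, -0.46, 1.14)
Step 2: at (-0.6, -0.46, 1.14), ∇φ = (-6, -0.92, 6.84) → (-0.6, -0.46, 1.14) − 0.04·(-6, -0.92, 6.84) = (-0.36, -0.4232, 0.8664)
Step 3: at (-0.36, -0.4232, 0.8664), ∇φ = (-3.6, -0.8464, 5.1984) → (-0.36, -0.4232, 0.8664) − 0.04·(-3.6, -0.8464, 5.1984) = (-0.216, -0.389344, 0.658464)

(-0.216, -0.389344, 0.658464)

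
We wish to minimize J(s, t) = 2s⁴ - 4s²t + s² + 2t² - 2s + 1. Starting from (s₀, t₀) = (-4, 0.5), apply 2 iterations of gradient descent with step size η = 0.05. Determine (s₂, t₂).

∇J = (8s³ - 8st + 2s - 2, -4s² + 4t)
(s₁, t₁) = (-4, 0.5) − 0.05·(-506, -62) = (21.3, 3.6)
(s₂, t₂) = (21.3, 3.6) − 0.05·(76735.936, -1800.36) = (-3815.4968, 93.618)

(-3815.4968, 93.618)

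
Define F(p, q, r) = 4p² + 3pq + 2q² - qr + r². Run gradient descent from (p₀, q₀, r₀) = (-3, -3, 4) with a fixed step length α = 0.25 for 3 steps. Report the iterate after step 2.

(-7.6875, -3.625, 1.4375)

∇F = (8p + 3q, 3p + 4q - r, -q + 2r)
(p₁, q₁, r₁) = (-3, -3, 4) − 0.25·(-33, -25, 11) = (5.25, 3.25, 1.25)
(p₂, q₂, r₂) = (5.25, 3.25, 1.25) − 0.25·(51.75, 27.5, -0.75) = (-7.6875, -3.625, 1.4375)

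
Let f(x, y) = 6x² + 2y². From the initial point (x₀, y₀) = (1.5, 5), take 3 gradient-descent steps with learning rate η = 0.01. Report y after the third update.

∇f = (12x, 4y)
Step 1: at (1.5, 5), ∇f = (18, 20) → (1.5, 5) − 0.01·(18, 20) = (1.32, 4.8)
Step 2: at (1.32, 4.8), ∇f = (15.84, 19.2) → (1.32, 4.8) − 0.01·(15.84, 19.2) = (1.1616, 4.608)
Step 3: at (1.1616, 4.608), ∇f = (13.9392, 18.432) → (1.1616, 4.608) − 0.01·(13.9392, 18.432) = (1.022208, 4.42368)
y = 4.42368

4.42368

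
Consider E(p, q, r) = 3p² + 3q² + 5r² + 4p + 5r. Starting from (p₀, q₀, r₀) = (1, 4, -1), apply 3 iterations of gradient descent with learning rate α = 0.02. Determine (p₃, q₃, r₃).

∇E = (6p + 4, 6q, 10r + 5)
Step 1: at (1, 4, -1), ∇E = (10, 24, -5) → (1, 4, -1) − 0.02·(10, 24, -5) = (0.8, 3.52, -0.9)
Step 2: at (0.8, 3.52, -0.9), ∇E = (8.8, 21.12, -4) → (0.8, 3.52, -0.9) − 0.02·(8.8, 21.12, -4) = (0.624, 3.0976, -0.82)
Step 3: at (0.624, 3.0976, -0.82), ∇E = (7.744, 18.5856, -3.2) → (0.624, 3.0976, -0.82) − 0.02·(7.744, 18.5856, -3.2) = (0.46912, 2.725888, -0.756)

(0.46912, 2.725888, -0.756)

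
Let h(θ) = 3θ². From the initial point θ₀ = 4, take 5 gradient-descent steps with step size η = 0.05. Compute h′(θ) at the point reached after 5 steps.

h′(θ) = 6θ
Step 1: h′(4) = 24; θ₁ = 4 − 0.05·24 = 2.8
Step 2: h′(2.8) = 16.8; θ₂ = 2.8 − 0.05·16.8 = 1.96
Step 3: h′(1.96) = 11.76; θ₃ = 1.96 − 0.05·11.76 = 1.372
Step 4: h′(1.372) = 8.232; θ₄ = 1.372 − 0.05·8.232 = 0.9604
Step 5: h′(0.9604) = 5.7624; θ₅ = 0.9604 − 0.05·5.7624 = 0.67228
h′(θ) at (0.67228) = 4.03368

4.03368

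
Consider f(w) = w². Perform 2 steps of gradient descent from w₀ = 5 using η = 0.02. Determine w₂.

4.608

f′(w) = 2w
w₁ = 5 − 0.02·10 = 4.8
w₂ = 4.8 − 0.02·9.6 = 4.608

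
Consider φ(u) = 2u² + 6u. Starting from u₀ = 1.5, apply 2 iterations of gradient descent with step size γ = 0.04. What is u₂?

0.6168

φ′(u) = 4u + 6
u₁ = 1.5 − 0.04·12 = 1.02
u₂ = 1.02 − 0.04·10.08 = 0.6168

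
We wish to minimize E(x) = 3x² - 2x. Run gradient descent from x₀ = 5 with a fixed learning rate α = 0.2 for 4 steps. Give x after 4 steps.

0.3408

E′(x) = 6x - 2
Step 1: E′(5) = 28; x₁ = 5 − 0.2·28 = -0.6
Step 2: E′(-0.6) = -5.6; x₂ = -0.6 − 0.2·(-5.6) = 0.52
Step 3: E′(0.52) = 1.12; x₃ = 0.52 − 0.2·1.12 = 0.296
Step 4: E′(0.296) = -0.224; x₄ = 0.296 − 0.2·(-0.224) = 0.3408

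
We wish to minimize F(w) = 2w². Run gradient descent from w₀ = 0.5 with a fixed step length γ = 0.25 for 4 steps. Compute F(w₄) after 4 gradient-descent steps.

F′(w) = 4w
Step 1: F′(0.5) = 2; w₁ = 0.5 − 0.25·2 = 0
Step 2: F′(0) = 0; w₂ = 0 − 0.25·0 = 0
Step 3: F′(0) = 0; w₃ = 0 − 0.25·0 = 0
Step 4: F′(0) = 0; w₄ = 0 − 0.25·0 = 0
F(0) = 0

0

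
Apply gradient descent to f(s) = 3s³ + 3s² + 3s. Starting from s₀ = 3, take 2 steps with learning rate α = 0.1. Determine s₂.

f′(s) = 9s² + 6s + 3
Step 1: f′(3) = 102; s₁ = 3 − 0.1·102 = -7.2
Step 2: f′(-7.2) = 426.36; s₂ = -7.2 − 0.1·426.36 = -49.836

-49.836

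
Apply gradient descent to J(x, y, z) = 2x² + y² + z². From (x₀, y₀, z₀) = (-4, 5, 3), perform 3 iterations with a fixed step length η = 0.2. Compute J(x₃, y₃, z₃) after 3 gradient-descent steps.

∇J = (4x, 2y, 2z)
Step 1: at (-4, 5, 3), ∇J = (-16, 10, 6) → (-4, 5, 3) − 0.2·(-16, 10, 6) = (-0.8, 3, 1.8)
Step 2: at (-0.8, 3, 1.8), ∇J = (-3.2, 6, 3.6) → (-0.8, 3, 1.8) − 0.2·(-3.2, 6, 3.6) = (-0.16, 1.8, 1.08)
Step 3: at (-0.16, 1.8, 1.08), ∇J = (-0.64, 3.6, 2.16) → (-0.16, 1.8, 1.08) − 0.2·(-0.64, 3.6, 2.16) = (-0.032, 1.08, 0.648)
J(-0.032, 1.08, 0.648) = 1.588352

1.588352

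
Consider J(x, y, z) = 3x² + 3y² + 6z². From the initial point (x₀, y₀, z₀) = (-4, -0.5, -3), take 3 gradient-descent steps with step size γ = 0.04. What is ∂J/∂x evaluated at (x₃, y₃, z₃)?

∇J = (6x, 6y, 12z)
Step 1: at (-4, -0.5, -3), ∇J = (-24, -3, -36) → (-4, -0.5, -3) − 0.04·(-24, -3, -36) = (-3.04, -0.38, -1.56)
Step 2: at (-3.04, -0.38, -1.56), ∇J = (-18.24, -2.28, -18.72) → (-3.04, -0.38, -1.56) − 0.04·(-18.24, -2.28, -18.72) = (-2.3104, -0.2888, -0.8112)
Step 3: at (-2.3104, -0.2888, -0.8112), ∇J = (-13.8624, -1.7328, -9.7344) → (-2.3104, -0.2888, -0.8112) − 0.04·(-13.8624, -1.7328, -9.7344) = (-1.755904, -0.219488, -0.421824)
∂J/∂x at (-1.755904, -0.219488, -0.421824) = -10.535424

-10.535424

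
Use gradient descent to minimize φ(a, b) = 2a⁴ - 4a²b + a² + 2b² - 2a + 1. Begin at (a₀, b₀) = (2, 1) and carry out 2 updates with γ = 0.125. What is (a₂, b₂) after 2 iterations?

(63.203125, 10.28125)

∇φ = (8a³ - 8ab + 2a - 2, -4a² + 4b)
(a₁, b₁) = (2, 1) − 0.125·(50, -12) = (-4.25, 2.5)
(a₂, b₂) = (-4.25, 2.5) − 0.125·(-539.625, -62.25) = (63.203125, 10.28125)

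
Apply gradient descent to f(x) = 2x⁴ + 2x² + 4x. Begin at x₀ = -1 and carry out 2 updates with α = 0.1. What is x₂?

-0.5136

f′(x) = 8x³ + 4x + 4
Step 1: f′(-1) = -8; x₁ = -1 − 0.1·(-8) = -0.2
Step 2: f′(-0.2) = 3.136; x₂ = -0.2 − 0.1·3.136 = -0.5136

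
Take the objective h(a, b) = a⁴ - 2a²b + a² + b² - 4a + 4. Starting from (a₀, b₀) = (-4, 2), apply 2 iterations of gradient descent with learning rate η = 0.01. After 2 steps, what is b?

2.288192

∇h = (4a³ - 4ab + 2a - 4, -2a² + 2b)
(a₁, b₁) = (-4, 2) − 0.01·(-236, -28) = (-1.64, 2.28)
(a₂, b₂) = (-1.64, 2.28) − 0.01·(-9.966976, -0.8192) = (-1.54033024, 2.288192)
b = 2.288192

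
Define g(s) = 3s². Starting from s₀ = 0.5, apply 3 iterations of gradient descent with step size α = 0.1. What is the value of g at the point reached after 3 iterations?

0.003072

g′(s) = 6s
Step 1: g′(0.5) = 3; s₁ = 0.5 − 0.1·3 = 0.2
Step 2: g′(0.2) = 1.2; s₂ = 0.2 − 0.1·1.2 = 0.08
Step 3: g′(0.08) = 0.48; s₃ = 0.08 − 0.1·0.48 = 0.032
g(0.032) = 0.003072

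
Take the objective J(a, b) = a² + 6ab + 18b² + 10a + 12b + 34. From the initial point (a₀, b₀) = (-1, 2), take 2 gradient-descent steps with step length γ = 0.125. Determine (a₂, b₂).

∇J = (2a + 6b + 10, 6a + 36b + 12)
Step 1: at (-1, 2), ∇J = (20, 78) → (-1, 2) − 0.125·(20, 78) = (-3.5, -7.75)
Step 2: at (-3.5, -7.75), ∇J = (-43.5, -288) → (-3.5, -7.75) − 0.125·(-43.5, -288) = (1.9375, 28.25)

(1.9375, 28.25)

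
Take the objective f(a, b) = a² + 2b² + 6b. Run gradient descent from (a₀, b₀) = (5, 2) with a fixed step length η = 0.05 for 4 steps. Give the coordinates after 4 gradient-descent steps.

∇f = (2a, 4b + 6)
(a₁, b₁) = (5, 2) − 0.05·(10, 14) = (4.5, 1.3)
(a₂, b₂) = (4.5, 1.3) − 0.05·(9, 11.2) = (4.05, 0.74)
(a₃, b₃) = (4.05, 0.74) − 0.05·(8.1, 8.96) = (3.645, 0.292)
(a₄, b₄) = (3.645, 0.292) − 0.05·(7.29, 7.168) = (3.2805, -0.0664)

(3.2805, -0.0664)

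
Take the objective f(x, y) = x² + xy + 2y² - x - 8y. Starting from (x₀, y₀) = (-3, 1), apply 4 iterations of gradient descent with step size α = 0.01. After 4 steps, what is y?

∇f = (2x + y - 1, x + 4y - 8)
Step 1: at (-3, 1), ∇f = (-6, -7) → (-3, 1) − 0.01·(-6, -7) = (-2.94, 1.07)
Step 2: at (-2.94, 1.07), ∇f = (-5.81, -6.66) → (-2.94, 1.07) − 0.01·(-5.81, -6.66) = (-2.8819, 1.1366)
Step 3: at (-2.8819, 1.1366), ∇f = (-5.6272, -6.3355) → (-2.8819, 1.1366) − 0.01·(-5.6272, -6.3355) = (-2.825628, 1.199955)
Step 4: at (-2.825628, 1.199955), ∇f = (-5.451301, -6.025808) → (-2.825628, 1.199955) − 0.01·(-5.451301, -6.025808) = (-2.77111499, 1.26021308)
y = 1.26021308

1.26021308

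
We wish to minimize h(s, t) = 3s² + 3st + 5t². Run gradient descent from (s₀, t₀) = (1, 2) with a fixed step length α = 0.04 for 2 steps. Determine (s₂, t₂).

∇h = (6s + 3t, 3s + 10t)
(s₁, t₁) = (1, 2) − 0.04·(12, 23) = (0.52, 1.08)
(s₂, t₂) = (0.52, 1.08) − 0.04·(6.36, 12.36) = (0.2656, 0.5856)

(0.2656, 0.5856)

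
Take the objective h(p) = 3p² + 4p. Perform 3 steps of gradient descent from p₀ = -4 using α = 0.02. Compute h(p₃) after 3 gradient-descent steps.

h′(p) = 6p + 4
Step 1: h′(-4) = -20; p₁ = -4 − 0.02·(-20) = -3.6
Step 2: h′(-3.6) = -17.6; p₂ = -3.6 − 0.02·(-17.6) = -3.248
Step 3: h′(-3.248) = -15.488; p₃ = -3.248 − 0.02·(-15.488) = -2.93824
h(-2.93824) = 14.1468028928

14.1468028928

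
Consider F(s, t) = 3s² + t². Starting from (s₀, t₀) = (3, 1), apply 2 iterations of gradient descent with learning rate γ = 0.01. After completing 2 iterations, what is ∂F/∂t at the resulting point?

1.9208

∇F = (6s, 2t)
(s₁, t₁) = (3, 1) − 0.01·(18, 2) = (2.82, 0.98)
(s₂, t₂) = (2.82, 0.98) − 0.01·(16.92, 1.96) = (2.6508, 0.9604)
∂F/∂t at (2.6508, 0.9604) = 1.9208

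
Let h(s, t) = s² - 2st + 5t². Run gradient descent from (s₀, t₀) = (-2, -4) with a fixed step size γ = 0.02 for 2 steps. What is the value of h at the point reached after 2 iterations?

29.6512

∇h = (2s - 2t, -2s + 10t)
(s₁, t₁) = (-2, -4) − 0.02·(4, -36) = (-2.08, -3.28)
(s₂, t₂) = (-2.08, -3.28) − 0.02·(2.4, -28.64) = (-2.128, -2.7072)
h(-2.128, -2.7072) = 29.6512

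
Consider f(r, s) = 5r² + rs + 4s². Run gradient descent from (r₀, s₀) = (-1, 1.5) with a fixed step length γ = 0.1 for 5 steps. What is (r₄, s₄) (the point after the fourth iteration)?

∇f = (10r + s, r + 8s)
Step 1: at (-1, 1.5), ∇f = (-8.5, 11) → (-1, 1.5) − 0.1·(-8.5, 11) = (-0.15, 0.4)
Step 2: at (-0.15, 0.4), ∇f = (-1.1, 3.05) → (-0.15, 0.4) − 0.1·(-1.1, 3.05) = (-0.04, 0.095)
Step 3: at (-0.04, 0.095), ∇f = (-0.305, 0.72) → (-0.04, 0.095) − 0.1·(-0.305, 0.72) = (-0.0095, 0.023)
Step 4: at (-0.0095, 0.023), ∇f = (-0.072, 0.1745) → (-0.0095, 0.023) − 0.1·(-0.072, 0.1745) = (-0.0023, 0.00555)

(-0.0023, 0.00555)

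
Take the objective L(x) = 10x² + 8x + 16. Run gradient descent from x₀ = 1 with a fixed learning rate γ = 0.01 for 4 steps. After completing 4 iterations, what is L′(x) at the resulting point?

L′(x) = 20x + 8
Step 1: L′(1) = 28; x₁ = 1 − 0.01·28 = 0.72
Step 2: L′(0.72) = 22.4; x₂ = 0.72 − 0.01·22.4 = 0.496
Step 3: L′(0.496) = 17.92; x₃ = 0.496 − 0.01·17.92 = 0.3168
Step 4: L′(0.3168) = 14.336; x₄ = 0.3168 − 0.01·14.336 = 0.17344
L′(x) at (0.17344) = 11.4688

11.4688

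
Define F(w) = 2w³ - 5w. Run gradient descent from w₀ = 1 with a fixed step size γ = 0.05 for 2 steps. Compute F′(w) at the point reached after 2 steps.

F′(w) = 6w² - 5
w₁ = 1 − 0.05·1 = 0.95
w₂ = 0.95 − 0.05·0.415 = 0.92925
F′(w) at (0.92925) = 0.181033375

0.181033375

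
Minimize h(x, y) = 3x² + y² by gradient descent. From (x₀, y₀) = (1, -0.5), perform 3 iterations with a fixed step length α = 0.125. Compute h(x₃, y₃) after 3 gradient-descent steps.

0.04522705078125

∇h = (6x, 2y)
(x₁, y₁) = (1, -0.5) − 0.125·(6, -1) = (0.25, -0.375)
(x₂, y₂) = (0.25, -0.375) − 0.125·(1.5, -0.75) = (0.0625, -0.28125)
(x₃, y₃) = (0.0625, -0.28125) − 0.125·(0.375, -0.5625) = (0.015625, -0.2109375)
h(0.015625, -0.2109375) = 0.04522705078125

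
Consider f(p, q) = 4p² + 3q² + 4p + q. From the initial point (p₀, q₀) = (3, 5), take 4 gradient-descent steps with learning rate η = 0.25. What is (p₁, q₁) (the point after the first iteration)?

∇f = (8p + 4, 6q + 1)
(p₁, q₁) = (3, 5) − 0.25·(28, 31) = (-4, -2.75)

(-4, -2.75)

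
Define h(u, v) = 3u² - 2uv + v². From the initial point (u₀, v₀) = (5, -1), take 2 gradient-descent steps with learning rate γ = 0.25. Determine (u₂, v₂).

∇h = (6u - 2v, -2u + 2v)
(u₁, v₁) = (5, -1) − 0.25·(32, -12) = (-3, 2)
(u₂, v₂) = (-3, 2) − 0.25·(-22, 10) = (2.5, -0.5)

(2.5, -0.5)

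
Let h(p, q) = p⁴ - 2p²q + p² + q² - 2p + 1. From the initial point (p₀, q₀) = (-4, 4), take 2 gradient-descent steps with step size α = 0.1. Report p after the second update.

∇h = (4p³ - 4pq + 2p - 2, -2p² + 2q)
(p₁, q₁) = (-4, 4) − 0.1·(-202, -24) = (16.2, 6.4)
(p₂, q₂) = (16.2, 6.4) − 0.1·(16621.792, -512.08) = (-1645.9792, 57.608)
p = -1645.9792

-1645.9792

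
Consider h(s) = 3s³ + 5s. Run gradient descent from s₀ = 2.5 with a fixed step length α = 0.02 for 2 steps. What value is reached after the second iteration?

0.8823875

h′(s) = 9s² + 5
s₁ = 2.5 − 0.02·61.25 = 1.275
s₂ = 1.275 − 0.02·19.630625 = 0.8823875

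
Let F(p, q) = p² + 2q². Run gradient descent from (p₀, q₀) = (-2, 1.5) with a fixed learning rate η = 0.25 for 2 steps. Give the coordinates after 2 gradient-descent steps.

(-0.5, 0)

∇F = (2p, 4q)
Step 1: at (-2, 1.5), ∇F = (-4, 6) → (-2, 1.5) − 0.25·(-4, 6) = (-1, 0)
Step 2: at (-1, 0), ∇F = (-2, 0) → (-1, 0) − 0.25·(-2, 0) = (-0.5, 0)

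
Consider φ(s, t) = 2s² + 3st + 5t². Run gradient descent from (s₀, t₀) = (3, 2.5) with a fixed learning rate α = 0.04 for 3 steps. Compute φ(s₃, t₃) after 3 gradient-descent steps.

∇φ = (4s + 3t, 3s + 10t)
Step 1: at (3, 2.5), ∇φ = (19.5, 34) → (3, 2.5) − 0.04·(19.5, 34) = (2.22, 1.14)
Step 2: at (2.22, 1.14), ∇φ = (12.3, 18.06) → (2.22, 1.14) − 0.04·(12.3, 18.06) = (1.728, 0.4176)
Step 3: at (1.728, 0.4176), ∇φ = (8.1648, 9.36) → (1.728, 0.4176) − 0.04·(8.1648, 9.36) = (1.401408, 0.0432)
φ(1.401408, 0.0432) = 4.118842441728

4.118842441728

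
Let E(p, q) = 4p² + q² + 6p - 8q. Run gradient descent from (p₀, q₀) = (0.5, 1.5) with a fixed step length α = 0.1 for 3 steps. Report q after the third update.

∇E = (8p + 6, 2q - 8)
(p₁, q₁) = (0.5, 1.5) − 0.1·(10, -5) = (-0.5, 2)
(p₂, q₂) = (-0.5, 2) − 0.1·(2, -4) = (-0.7, 2.4)
(p₃, q₃) = (-0.7, 2.4) − 0.1·(0.4, -3.2) = (-0.74, 2.72)
q = 2.72

2.72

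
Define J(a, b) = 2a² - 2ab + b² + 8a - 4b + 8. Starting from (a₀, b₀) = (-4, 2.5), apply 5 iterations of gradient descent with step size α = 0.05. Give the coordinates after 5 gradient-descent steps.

(-2.097095, 1.1003)

∇J = (4a - 2b + 8, -2a + 2b - 4)
Step 1: at (-4, 2.5), ∇J = (-13, 9) → (-4, 2.5) − 0.05·(-13, 9) = (-3.35, 2.05)
Step 2: at (-3.35, 2.05), ∇J = (-9.5, 6.8) → (-3.35, 2.05) − 0.05·(-9.5, 6.8) = (-2.875, 1.71)
Step 3: at (-2.875, 1.71), ∇J = (-6.92, 5.17) → (-2.875, 1.71) − 0.05·(-6.92, 5.17) = (-2.529, 1.4515)
Step 4: at (-2.529, 1.4515), ∇J = (-5.019, 3.961) → (-2.529, 1.4515) − 0.05·(-5.019, 3.961) = (-2.27805, 1.25345)
Step 5: at (-2.27805, 1.25345), ∇J = (-3.6191, 3.063) → (-2.27805, 1.25345) − 0.05·(-3.6191, 3.063) = (-2.097095, 1.1003)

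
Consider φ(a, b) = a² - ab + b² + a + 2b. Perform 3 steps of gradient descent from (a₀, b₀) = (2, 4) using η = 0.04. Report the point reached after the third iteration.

(1.852928, 3.109696)

∇φ = (2a - b + 1, -a + 2b + 2)
Step 1: at (2, 4), ∇φ = (1, 8) → (2, 4) − 0.04·(1, 8) = (1.96, 3.68)
Step 2: at (1.96, 3.68), ∇φ = (1.24, 7.4) → (1.96, 3.68) − 0.04·(1.24, 7.4) = (1.9104, 3.384)
Step 3: at (1.9104, 3.384), ∇φ = (1.4368, 6.8576) → (1.9104, 3.384) − 0.04·(1.4368, 6.8576) = (1.852928, 3.109696)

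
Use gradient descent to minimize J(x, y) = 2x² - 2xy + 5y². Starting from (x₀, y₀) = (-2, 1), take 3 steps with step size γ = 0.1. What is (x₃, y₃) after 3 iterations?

(-0.448, -0.136)

∇J = (4x - 2y, -2x + 10y)
(x₁, y₁) = (-2, 1) − 0.1·(-10, 14) = (-1, -0.4)
(x₂, y₂) = (-1, -0.4) − 0.1·(-3.2, -2) = (-0.68, -0.2)
(x₃, y₃) = (-0.68, -0.2) − 0.1·(-2.32, -0.64) = (-0.448, -0.136)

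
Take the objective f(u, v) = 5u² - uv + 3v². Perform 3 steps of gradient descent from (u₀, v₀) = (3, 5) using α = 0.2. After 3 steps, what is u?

-1.984

∇f = (10u - v, -u + 6v)
Step 1: at (3, 5), ∇f = (25, 27) → (3, 5) − 0.2·(25, 27) = (-2, -0.4)
Step 2: at (-2, -0.4), ∇f = (-19.6, -0.4) → (-2, -0.4) − 0.2·(-19.6, -0.4) = (1.92, -0.32)
Step 3: at (1.92, -0.32), ∇f = (19.52, -3.84) → (1.92, -0.32) − 0.2·(19.52, -3.84) = (-1.984, 0.448)
u = -1.984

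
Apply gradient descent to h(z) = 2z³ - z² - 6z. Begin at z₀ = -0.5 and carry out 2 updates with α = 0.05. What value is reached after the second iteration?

-0.0891875

h′(z) = 6z² - 2z - 6
z₁ = -0.5 − 0.05·(-3.5) = -0.325
z₂ = -0.325 − 0.05·(-4.71625) = -0.0891875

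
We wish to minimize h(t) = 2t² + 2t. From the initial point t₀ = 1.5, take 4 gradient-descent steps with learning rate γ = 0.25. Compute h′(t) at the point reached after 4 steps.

0

h′(t) = 4t + 2
Step 1: h′(1.5) = 8; t₁ = 1.5 − 0.25·8 = -0.5
Step 2: h′(-0.5) = 0; t₂ = -0.5 − 0.25·0 = -0.5
Step 3: h′(-0.5) = 0; t₃ = -0.5 − 0.25·0 = -0.5
Step 4: h′(-0.5) = 0; t₄ = -0.5 − 0.25·0 = -0.5
h′(t) at (-0.5) = 0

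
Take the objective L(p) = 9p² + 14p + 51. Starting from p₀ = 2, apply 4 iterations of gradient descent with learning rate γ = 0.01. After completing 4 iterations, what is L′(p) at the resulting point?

22.606088

L′(p) = 18p + 14
p₁ = 2 − 0.01·50 = 1.5
p₂ = 1.5 − 0.01·41 = 1.09
p₃ = 1.09 − 0.01·33.62 = 0.7538
p₄ = 0.7538 − 0.01·27.5684 = 0.478116
L′(p) at (0.478116) = 22.606088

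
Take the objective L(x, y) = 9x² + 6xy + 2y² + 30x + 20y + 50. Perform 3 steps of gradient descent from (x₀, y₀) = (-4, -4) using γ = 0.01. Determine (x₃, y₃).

(-2.386, -3.533048)

∇L = (18x + 6y + 30, 6x + 4y + 20)
Step 1: at (-4, -4), ∇L = (-66, -20) → (-4, -4) − 0.01·(-66, -20) = (-3.34, -3.8)
Step 2: at (-3.34, -3.8), ∇L = (-52.92, -15.24) → (-3.34, -3.8) − 0.01·(-52.92, -15.24) = (-2.8108, -3.6476)
Step 3: at (-2.8108, -3.6476), ∇L = (-42.48, -11.4552) → (-2.8108, -3.6476) − 0.01·(-42.48, -11.4552) = (-2.386, -3.533048)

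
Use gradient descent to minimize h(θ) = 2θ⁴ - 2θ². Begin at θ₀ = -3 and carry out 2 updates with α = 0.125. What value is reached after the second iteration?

h′(θ) = 8θ³ - 4θ
Step 1: h′(-3) = -204; θ₁ = -3 − 0.125·(-204) = 22.5
Step 2: h′(22.5) = 91035; θ₂ = 22.5 − 0.125·91035 = -11356.875

-11356.875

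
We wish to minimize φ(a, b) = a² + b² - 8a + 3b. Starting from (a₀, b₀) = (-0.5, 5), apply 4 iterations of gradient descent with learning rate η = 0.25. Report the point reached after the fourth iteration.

(3.71875, -1.09375)

∇φ = (2a - 8, 2b + 3)
(a₁, b₁) = (-0.5, 5) − 0.25·(-9, 13) = (1.75, 1.75)
(a₂, b₂) = (1.75, 1.75) − 0.25·(-4.5, 6.5) = (2.875, 0.125)
(a₃, b₃) = (2.875, 0.125) − 0.25·(-2.25, 3.25) = (3.4375, -0.6875)
(a₄, b₄) = (3.4375, -0.6875) − 0.25·(-1.125, 1.625) = (3.71875, -1.09375)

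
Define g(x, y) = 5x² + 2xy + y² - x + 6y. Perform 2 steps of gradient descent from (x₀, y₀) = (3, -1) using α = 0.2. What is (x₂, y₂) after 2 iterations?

∇g = (10x + 2y - 1, 2x + 2y + 6)
Step 1: at (3, -1), ∇g = (27, 10) → (3, -1) − 0.2·(27, 10) = (-2.4, -3)
Step 2: at (-2.4, -3), ∇g = (-31, -4.8) → (-2.4, -3) − 0.2·(-31, -4.8) = (3.8, -2.04)

(3.8, -2.04)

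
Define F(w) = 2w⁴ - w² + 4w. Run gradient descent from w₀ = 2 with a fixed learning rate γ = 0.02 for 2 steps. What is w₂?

F′(w) = 8w³ - 2w + 4
w₁ = 2 − 0.02·64 = 0.72
w₂ = 0.72 − 0.02·5.545984 = 0.60908032

0.60908032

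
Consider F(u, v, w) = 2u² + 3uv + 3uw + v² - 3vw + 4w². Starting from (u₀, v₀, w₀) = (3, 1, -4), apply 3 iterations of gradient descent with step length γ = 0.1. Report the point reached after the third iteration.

∇F = (4u + 3v + 3w, 3u + 2v - 3w, 3u - 3v + 8w)
(u₁, v₁, w₁) = (3, 1, -4) − 0.1·(3, 23, -26) = (2.7, -1.3, -1.4)
(u₂, v₂, w₂) = (2.7, -1.3, -1.4) − 0.1·(2.7, 9.7, 0.8) = (2.43, -2.27, -1.48)
(u₃, v₃, w₃) = (2.43, -2.27, -1.48) − 0.1·(-1.53, 7.19, 2.26) = (2.583, -2.989, -1.706)

(2.583, -2.989, -1.706)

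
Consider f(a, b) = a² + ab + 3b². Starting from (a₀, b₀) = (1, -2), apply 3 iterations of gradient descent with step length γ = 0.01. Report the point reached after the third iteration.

(0.996788, -1.689393)

∇f = (2a + b, a + 6b)
Step 1: at (1, -2), ∇f = (0, -11) → (1, -2) − 0.01·(0, -11) = (1, -1.89)
Step 2: at (1, -1.89), ∇f = (0.11, -10.34) → (1, -1.89) − 0.01·(0.11, -10.34) = (0.9989, -1.7866)
Step 3: at (0.9989, -1.7866), ∇f = (0.2112, -9.7207) → (0.9989, -1.7866) − 0.01·(0.2112, -9.7207) = (0.996788, -1.689393)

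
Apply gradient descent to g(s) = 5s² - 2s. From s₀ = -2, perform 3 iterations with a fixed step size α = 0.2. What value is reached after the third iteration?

g′(s) = 10s - 2
s₁ = -2 − 0.2·(-22) = 2.4
s₂ = 2.4 − 0.2·22 = -2
s₃ = -2 − 0.2·(-22) = 2.4

2.4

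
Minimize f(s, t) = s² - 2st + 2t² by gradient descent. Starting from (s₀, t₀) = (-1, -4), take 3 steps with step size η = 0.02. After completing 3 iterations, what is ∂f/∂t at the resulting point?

-10.32768

∇f = (2s - 2t, -2s + 4t)
(s₁, t₁) = (-1, -4) − 0.02·(6, -14) = (-1.12, -3.72)
(s₂, t₂) = (-1.12, -3.72) − 0.02·(5.2, -12.64) = (-1.224, -3.4672)
(s₃, t₃) = (-1.224, -3.4672) − 0.02·(4.4864, -11.4208) = (-1.313728, -3.238784)
∂f/∂t at (-1.313728, -3.238784) = -10.32768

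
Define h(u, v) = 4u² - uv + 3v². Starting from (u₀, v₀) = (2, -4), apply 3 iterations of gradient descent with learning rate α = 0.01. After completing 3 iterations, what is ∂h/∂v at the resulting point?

-21.083484

∇h = (8u - v, -u + 6v)
Step 1: at (2, -4), ∇h = (20, -26) → (2, -4) − 0.01·(20, -26) = (1.8, -3.74)
Step 2: at (1.8, -3.74), ∇h = (18.14, -24.24) → (1.8, -3.74) − 0.01·(18.14, -24.24) = (1.6186, -3.4976)
Step 3: at (1.6186, -3.4976), ∇h = (16.4464, -22.6042) → (1.6186, -3.4976) − 0.01·(16.4464, -22.6042) = (1.454136, -3.271558)
∂h/∂v at (1.454136, -3.271558) = -21.083484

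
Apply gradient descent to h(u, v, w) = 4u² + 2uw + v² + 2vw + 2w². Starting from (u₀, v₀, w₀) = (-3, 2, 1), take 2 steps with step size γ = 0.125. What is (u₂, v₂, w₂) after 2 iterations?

(-0.1875, 0.75, 0.125)

∇h = (8u + 2w, 2v + 2w, 2u + 2v + 4w)
Step 1: at (-3, 2, 1), ∇h = (-22, 6, 2) → (-3, 2, 1) − 0.125·(-22, 6, 2) = (-0.25, 1.25, 0.75)
Step 2: at (-0.25, 1.25, 0.75), ∇h = (-0.5, 4, 5) → (-0.25, 1.25, 0.75) − 0.125·(-0.5, 4, 5) = (-0.1875, 0.75, 0.125)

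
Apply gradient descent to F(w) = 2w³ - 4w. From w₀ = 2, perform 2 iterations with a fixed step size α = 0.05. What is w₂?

F′(w) = 6w² - 4
Step 1: F′(2) = 20; w₁ = 2 − 0.05·20 = 1
Step 2: F′(1) = 2; w₂ = 1 − 0.05·2 = 0.9

0.9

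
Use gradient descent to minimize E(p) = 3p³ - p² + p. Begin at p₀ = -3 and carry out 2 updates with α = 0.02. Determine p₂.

E′(p) = 9p² - 2p + 1
p₁ = -3 − 0.02·88 = -4.76
p₂ = -4.76 − 0.02·214.4384 = -9.048768

-9.048768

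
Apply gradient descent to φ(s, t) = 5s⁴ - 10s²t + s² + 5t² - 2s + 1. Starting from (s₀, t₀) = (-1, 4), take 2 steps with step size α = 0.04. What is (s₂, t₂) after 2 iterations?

∇φ = (20s³ - 20st + 2s - 2, -10s² + 10t)
(s₁, t₁) = (-1, 4) − 0.04·(56, 30) = (-3.24, 2.8)
(s₂, t₂) = (-3.24, 2.8) − 0.04·(-507.28448, -76.976) = (17.0513792, 5.87904)

(17.0513792, 5.87904)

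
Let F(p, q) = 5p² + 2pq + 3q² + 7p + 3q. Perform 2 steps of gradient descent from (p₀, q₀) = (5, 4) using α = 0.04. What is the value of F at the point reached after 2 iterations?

26.89481728

∇F = (10p + 2q + 7, 2p + 6q + 3)
(p₁, q₁) = (5, 4) − 0.04·(65, 37) = (2.4, 2.52)
(p₂, q₂) = (2.4, 2.52) − 0.04·(36.04, 22.92) = (0.9584, 1.6032)
F(0.9584, 1.6032) = 26.89481728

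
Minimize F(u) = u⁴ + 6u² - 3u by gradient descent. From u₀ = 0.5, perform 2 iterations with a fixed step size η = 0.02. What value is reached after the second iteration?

F′(u) = 4u³ + 12u - 3
u₁ = 0.5 − 0.02·3.5 = 0.43
u₂ = 0.43 − 0.02·2.478028 = 0.38043944

0.38043944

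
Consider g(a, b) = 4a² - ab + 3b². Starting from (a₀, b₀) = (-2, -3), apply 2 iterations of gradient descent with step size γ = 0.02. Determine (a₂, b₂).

∇g = (8a - b, -a + 6b)
Step 1: at (-2, -3), ∇g = (-13, -16) → (-2, -3) − 0.02·(-13, -16) = (-1.74, -2.68)
Step 2: at (-1.74, -2.68), ∇g = (-11.24, -14.34) → (-1.74, -2.68) − 0.02·(-11.24, -14.34) = (-1.5152, -2.3932)

(-1.5152, -2.3932)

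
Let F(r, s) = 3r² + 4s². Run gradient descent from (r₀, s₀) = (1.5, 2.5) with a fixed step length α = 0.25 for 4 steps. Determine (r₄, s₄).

∇F = (6r, 8s)
(r₁, s₁) = (1.5, 2.5) − 0.25·(9, 20) = (-0.75, -2.5)
(r₂, s₂) = (-0.75, -2.5) − 0.25·(-4.5, -20) = (0.375, 2.5)
(r₃, s₃) = (0.375, 2.5) − 0.25·(2.25, 20) = (-0.1875, -2.5)
(r₄, s₄) = (-0.1875, -2.5) − 0.25·(-1.125, -20) = (0.09375, 2.5)

(0.09375, 2.5)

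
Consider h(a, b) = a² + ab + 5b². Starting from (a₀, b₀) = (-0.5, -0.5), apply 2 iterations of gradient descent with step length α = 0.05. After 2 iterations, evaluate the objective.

∇h = (2a + b, a + 10b)
(a₁, b₁) = (-0.5, -0.5) − 0.05·(-1.5, -5.5) = (-0.425, -0.225)
(a₂, b₂) = (-0.425, -0.225) − 0.05·(-1.075, -2.675) = (-0.37125, -0.09125)
h(-0.37125, -0.09125) = 0.2133359375

0.2133359375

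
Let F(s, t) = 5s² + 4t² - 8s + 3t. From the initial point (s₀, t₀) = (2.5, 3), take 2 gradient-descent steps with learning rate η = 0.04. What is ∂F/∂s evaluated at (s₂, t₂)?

6.12

∇F = (10s - 8, 8t + 3)
Step 1: at (2.5, 3), ∇F = (17, 27) → (2.5, 3) − 0.04·(17, 27) = (1.82, 1.92)
Step 2: at (1.82, 1.92), ∇F = (10.2, 18.36) → (1.82, 1.92) − 0.04·(10.2, 18.36) = (1.412, 1.1856)
∂F/∂s at (1.412, 1.1856) = 6.12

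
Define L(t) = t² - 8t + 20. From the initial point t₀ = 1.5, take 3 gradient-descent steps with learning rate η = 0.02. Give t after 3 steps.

L′(t) = 2t - 8
t₁ = 1.5 − 0.02·(-5) = 1.6
t₂ = 1.6 − 0.02·(-4.8) = 1.696
t₃ = 1.696 − 0.02·(-4.608) = 1.78816

1.78816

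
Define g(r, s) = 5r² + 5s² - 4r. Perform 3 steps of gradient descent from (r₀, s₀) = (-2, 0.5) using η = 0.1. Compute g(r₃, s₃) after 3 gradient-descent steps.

-0.8

∇g = (10r - 4, 10s)
(r₁, s₁) = (-2, 0.5) − 0.1·(-24, 5) = (0.4, 0)
(r₂, s₂) = (0.4, 0) − 0.1·(0, 0) = (0.4, 0)
(r₃, s₃) = (0.4, 0) − 0.1·(0, 0) = (0.4, 0)
g(0.4, 0) = -0.8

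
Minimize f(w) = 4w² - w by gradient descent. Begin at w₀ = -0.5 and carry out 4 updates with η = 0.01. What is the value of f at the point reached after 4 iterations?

0.73940448927744

f′(w) = 8w - 1
Step 1: f′(-0.5) = -5; w₁ = -0.5 − 0.01·(-5) = -0.45
Step 2: f′(-0.45) = -4.6; w₂ = -0.45 − 0.01·(-4.6) = -0.404
Step 3: f′(-0.404) = -4.232; w₃ = -0.404 − 0.01·(-4.232) = -0.36168
Step 4: f′(-0.36168) = -3.89344; w₄ = -0.36168 − 0.01·(-3.89344) = -0.3227456
f(-0.3227456) = 0.73940448927744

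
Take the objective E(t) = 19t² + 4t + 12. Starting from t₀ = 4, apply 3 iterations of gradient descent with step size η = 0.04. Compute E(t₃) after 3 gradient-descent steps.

18.120231010304

E′(t) = 38t + 4
Step 1: E′(4) = 156; t₁ = 4 − 0.04·156 = -2.24
Step 2: E′(-2.24) = -81.12; t₂ = -2.24 − 0.04·(-81.12) = 1.0048
Step 3: E′(1.0048) = 42.1824; t₃ = 1.0048 − 0.04·42.1824 = -0.682496
E(-0.682496) = 18.120231010304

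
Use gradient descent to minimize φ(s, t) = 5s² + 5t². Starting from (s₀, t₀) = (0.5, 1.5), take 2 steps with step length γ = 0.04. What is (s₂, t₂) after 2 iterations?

∇φ = (10s, 10t)
(s₁, t₁) = (0.5, 1.5) − 0.04·(5, 15) = (0.3, 0.9)
(s₂, t₂) = (0.3, 0.9) − 0.04·(3, 9) = (0.18, 0.54)

(0.18, 0.54)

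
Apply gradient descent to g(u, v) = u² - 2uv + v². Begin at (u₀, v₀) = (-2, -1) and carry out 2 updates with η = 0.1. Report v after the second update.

∇g = (2u - 2v, -2u + 2v)
Step 1: at (-2, -1), ∇g = (-2, 2) → (-2, -1) − 0.1·(-2, 2) = (-1.8, -1.2)
Step 2: at (-1.8, -1.2), ∇g = (-1.2, 1.2) → (-1.8, -1.2) − 0.1·(-1.2, 1.2) = (-1.68, -1.32)
v = -1.32

-1.32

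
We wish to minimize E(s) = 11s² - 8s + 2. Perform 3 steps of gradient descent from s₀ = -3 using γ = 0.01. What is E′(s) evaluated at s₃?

-35.116848

E′(s) = 22s - 8
Step 1: E′(-3) = -74; s₁ = -3 − 0.01·(-74) = -2.26
Step 2: E′(-2.26) = -57.72; s₂ = -2.26 − 0.01·(-57.72) = -1.6828
Step 3: E′(-1.6828) = -45.0216; s₃ = -1.6828 − 0.01·(-45.0216) = -1.232584
E′(s) at (-1.232584) = -35.116848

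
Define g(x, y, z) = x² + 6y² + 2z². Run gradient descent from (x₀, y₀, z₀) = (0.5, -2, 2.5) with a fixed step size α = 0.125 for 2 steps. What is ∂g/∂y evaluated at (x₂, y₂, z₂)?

∇g = (2x, 12y, 4z)
Step 1: at (0.5, -2, 2.5), ∇g = (1, -24, 10) → (0.5, -2, 2.5) − 0.125·(1, -24, 10) = (0.375, 1, 1.25)
Step 2: at (0.375, 1, 1.25), ∇g = (0.75, 12, 5) → (0.375, 1, 1.25) − 0.125·(0.75, 12, 5) = (0.28125, -0.5, 0.625)
∂g/∂y at (0.28125, -0.5, 0.625) = -6

-6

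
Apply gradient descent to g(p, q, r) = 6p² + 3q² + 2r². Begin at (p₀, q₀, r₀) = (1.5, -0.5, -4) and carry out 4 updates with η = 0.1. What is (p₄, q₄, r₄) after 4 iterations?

(0.0024, -0.0128, -0.5184)

∇g = (12p, 6q, 4r)
(p₁, q₁, r₁) = (1.5, -0.5, -4) − 0.1·(18, -3, -16) = (-0.3, -0.2, -2.4)
(p₂, q₂, r₂) = (-0.3, -0.2, -2.4) − 0.1·(-3.6, -1.2, -9.6) = (0.06, -0.08, -1.44)
(p₃, q₃, r₃) = (0.06, -0.08, -1.44) − 0.1·(0.72, -0.48, -5.76) = (-0.012, -0.032, -0.864)
(p₄, q₄, r₄) = (-0.012, -0.032, -0.864) − 0.1·(-0.144, -0.192, -3.456) = (0.0024, -0.0128, -0.5184)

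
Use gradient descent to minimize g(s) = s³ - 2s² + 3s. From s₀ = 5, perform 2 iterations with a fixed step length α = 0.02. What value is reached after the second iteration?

3.202464

g′(s) = 3s² - 4s + 3
s₁ = 5 − 0.02·58 = 3.84
s₂ = 3.84 − 0.02·31.8768 = 3.202464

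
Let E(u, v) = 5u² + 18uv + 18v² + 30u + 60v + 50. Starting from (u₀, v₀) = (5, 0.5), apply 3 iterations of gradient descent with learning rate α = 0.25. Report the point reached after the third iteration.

∇E = (10u + 18v + 30, 18u + 36v + 60)
(u₁, v₁) = (5, 0.5) − 0.25·(89, 168) = (-17.25, -41.5)
(u₂, v₂) = (-17.25, -41.5) − 0.25·(-889.5, -1744.5) = (205.125, 394.625)
(u₃, v₃) = (205.125, 394.625) − 0.25·(9184.5, 17958.75) = (-2091, -4095.0625)

(-2091, -4095.0625)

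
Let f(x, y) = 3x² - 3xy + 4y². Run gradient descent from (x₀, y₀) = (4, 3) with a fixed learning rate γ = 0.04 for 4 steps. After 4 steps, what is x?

2.07536128

∇f = (6x - 3y, -3x + 8y)
Step 1: at (4, 3), ∇f = (15, 12) → (4, 3) − 0.04·(15, 12) = (3.4, 2.52)
Step 2: at (3.4, 2.52), ∇f = (12.84, 9.96) → (3.4, 2.52) − 0.04·(12.84, 9.96) = (2.8864, 2.1216)
Step 3: at (2.8864, 2.1216), ∇f = (10.9536, 8.3136) → (2.8864, 2.1216) − 0.04·(10.9536, 8.3136) = (2.448256, 1.789056)
Step 4: at (2.448256, 1.789056), ∇f = (9.322368, 6.96768) → (2.448256, 1.789056) − 0.04·(9.322368, 6.96768) = (2.07536128, 1.5103488)
x = 2.07536128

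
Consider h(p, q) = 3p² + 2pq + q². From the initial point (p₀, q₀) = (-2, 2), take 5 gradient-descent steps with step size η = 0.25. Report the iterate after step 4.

(-0.5, 0.5)

∇h = (6p + 2q, 2p + 2q)
Step 1: at (-2, 2), ∇h = (-8, 0) → (-2, 2) − 0.25·(-8, 0) = (0, 2)
Step 2: at (0, 2), ∇h = (4, 4) → (0, 2) − 0.25·(4, 4) = (-1, 1)
Step 3: at (-1, 1), ∇h = (-4, 0) → (-1, 1) − 0.25·(-4, 0) = (0, 1)
Step 4: at (0, 1), ∇h = (2, 2) → (0, 1) − 0.25·(2, 2) = (-0.5, 0.5)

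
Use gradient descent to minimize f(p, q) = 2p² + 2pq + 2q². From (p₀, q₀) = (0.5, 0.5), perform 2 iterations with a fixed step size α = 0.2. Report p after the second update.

0.02

∇f = (4p + 2q, 2p + 4q)
(p₁, q₁) = (0.5, 0.5) − 0.2·(3, 3) = (-0.1, -0.1)
(p₂, q₂) = (-0.1, -0.1) − 0.2·(-0.6, -0.6) = (0.02, 0.02)
p = 0.02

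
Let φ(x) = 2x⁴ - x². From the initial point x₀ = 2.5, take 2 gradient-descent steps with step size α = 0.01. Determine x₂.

1.15024

φ′(x) = 8x³ - 2x
Step 1: φ′(2.5) = 120; x₁ = 2.5 − 0.01·120 = 1.3
Step 2: φ′(1.3) = 14.976; x₂ = 1.3 − 0.01·14.976 = 1.15024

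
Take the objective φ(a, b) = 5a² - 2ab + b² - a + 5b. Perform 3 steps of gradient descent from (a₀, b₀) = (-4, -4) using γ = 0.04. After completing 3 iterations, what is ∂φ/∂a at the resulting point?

∇φ = (10a - 2b - 1, -2a + 2b + 5)
Step 1: at (-4, -4), ∇φ = (-33, 5) → (-4, -4) − 0.04·(-33, 5) = (-2.68, -4.2)
Step 2: at (-2.68, -4.2), ∇φ = (-19.4, 1.96) → (-2.68, -4.2) − 0.04·(-19.4, 1.96) = (-1.904, -4.2784)
Step 3: at (-1.904, -4.2784), ∇φ = (-11.4832, 0.2512) → (-1.904, -4.2784) − 0.04·(-11.4832, 0.2512) = (-1.444672, -4.288448)
∂φ/∂a at (-1.444672, -4.288448) = -6.869824

-6.869824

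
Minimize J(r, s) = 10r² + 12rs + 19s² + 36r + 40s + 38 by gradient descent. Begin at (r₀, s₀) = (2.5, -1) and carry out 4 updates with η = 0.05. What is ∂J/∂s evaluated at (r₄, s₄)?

114.2748

∇J = (20r + 12s + 36, 12r + 38s + 40)
(r₁, s₁) = (2.5, -1) − 0.05·(74, 32) = (-1.2, -2.6)
(r₂, s₂) = (-1.2, -2.6) − 0.05·(-19.2, -73.2) = (-0.24, 1.06)
(r₃, s₃) = (-0.24, 1.06) − 0.05·(43.92, 77.4) = (-2.436, -2.81)
(r₄, s₄) = (-2.436, -2.81) − 0.05·(-46.44, -96.012) = (-0.114, 1.9906)
∂J/∂s at (-0.114, 1.9906) = 114.2748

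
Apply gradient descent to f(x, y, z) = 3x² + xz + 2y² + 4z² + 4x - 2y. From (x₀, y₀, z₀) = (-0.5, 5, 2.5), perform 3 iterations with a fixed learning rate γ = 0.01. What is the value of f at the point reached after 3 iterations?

∇f = (6x + z + 4, 4y - 2, x + 8z)
(x₁, y₁, z₁) = (-0.5, 5, 2.5) − 0.01·(3.5, 18, 19.5) = (-0.535, 4.82, 2.305)
(x₂, y₂, z₂) = (-0.535, 4.82, 2.305) − 0.01·(3.095, 17.28, 17.905) = (-0.56595, 4.6472, 2.12595)
(x₃, y₃, z₃) = (-0.56595, 4.6472, 2.12595) − 0.01·(2.73025, 16.5888, 16.44165) = (-0.5932525, 4.481312, 1.9615335)
f(-0.5932525, 4.481312, 1.9615335) = 44.111296102737

44.111296102737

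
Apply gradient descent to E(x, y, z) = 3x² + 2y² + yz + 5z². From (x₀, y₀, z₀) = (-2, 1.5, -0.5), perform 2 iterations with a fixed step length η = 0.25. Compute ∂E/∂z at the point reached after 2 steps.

-6.03125

∇E = (6x, 4y + z, y + 10z)
(x₁, y₁, z₁) = (-2, 1.5, -0.5) − 0.25·(-12, 5.5, -3.5) = (1, 0.125, 0.375)
(x₂, y₂, z₂) = (1, 0.125, 0.375) − 0.25·(6, 0.875, 3.875) = (-0.5, -0.09375, -0.59375)
∂E/∂z at (-0.5, -0.09375, -0.59375) = -6.03125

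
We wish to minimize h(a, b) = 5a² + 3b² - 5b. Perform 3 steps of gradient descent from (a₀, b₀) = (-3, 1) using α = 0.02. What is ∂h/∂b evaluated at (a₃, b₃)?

∇h = (10a, 6b - 5)
(a₁, b₁) = (-3, 1) − 0.02·(-30, 1) = (-2.4, 0.98)
(a₂, b₂) = (-2.4, 0.98) − 0.02·(-24, 0.88) = (-1.92, 0.9624)
(a₃, b₃) = (-1.92, 0.9624) − 0.02·(-19.2, 0.7744) = (-1.536, 0.946912)
∂h/∂b at (-1.536, 0.946912) = 0.681472

0.681472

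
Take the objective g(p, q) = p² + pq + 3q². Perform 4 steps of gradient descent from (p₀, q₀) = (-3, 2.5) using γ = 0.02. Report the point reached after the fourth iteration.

∇g = (2p + q, p + 6q)
(p₁, q₁) = (-3, 2.5) − 0.02·(-3.5, 12) = (-2.93, 2.26)
(p₂, q₂) = (-2.93, 2.26) − 0.02·(-3.6, 10.63) = (-2.858, 2.0474)
(p₃, q₃) = (-2.858, 2.0474) − 0.02·(-3.6686, 9.4264) = (-2.784628, 1.858872)
(p₄, q₄) = (-2.784628, 1.858872) − 0.02·(-3.710384, 8.368604) = (-2.71042032, 1.69149992)

(-2.71042032, 1.69149992)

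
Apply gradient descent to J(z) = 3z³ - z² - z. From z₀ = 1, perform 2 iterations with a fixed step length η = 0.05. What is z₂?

0.5995

J′(z) = 9z² - 2z - 1
Step 1: J′(1) = 6; z₁ = 1 − 0.05·6 = 0.7
Step 2: J′(0.7) = 2.01; z₂ = 0.7 − 0.05·2.01 = 0.5995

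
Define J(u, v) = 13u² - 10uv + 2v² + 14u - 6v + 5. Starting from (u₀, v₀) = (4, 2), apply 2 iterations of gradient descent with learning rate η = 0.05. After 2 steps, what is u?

∇J = (26u - 10v + 14, -10u + 4v - 6)
Step 1: at (4, 2), ∇J = (98, -38) → (4, 2) − 0.05·(98, -38) = (-0.9, 3.9)
Step 2: at (-0.9, 3.9), ∇J = (-48.4, 18.6) → (-0.9, 3.9) − 0.05·(-48.4, 18.6) = (1.52, 2.97)
u = 1.52

1.52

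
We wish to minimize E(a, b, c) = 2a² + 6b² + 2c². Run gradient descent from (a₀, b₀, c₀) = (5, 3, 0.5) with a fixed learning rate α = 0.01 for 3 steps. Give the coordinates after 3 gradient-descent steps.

(4.42368, 2.044416, 0.442368)

∇E = (4a, 12b, 4c)
(a₁, b₁, c₁) = (5, 3, 0.5) − 0.01·(20, 36, 2) = (4.8, 2.64, 0.48)
(a₂, b₂, c₂) = (4.8, 2.64, 0.48) − 0.01·(19.2, 31.68, 1.92) = (4.608, 2.3232, 0.4608)
(a₃, b₃, c₃) = (4.608, 2.3232, 0.4608) − 0.01·(18.432, 27.8784, 1.8432) = (4.42368, 2.044416, 0.442368)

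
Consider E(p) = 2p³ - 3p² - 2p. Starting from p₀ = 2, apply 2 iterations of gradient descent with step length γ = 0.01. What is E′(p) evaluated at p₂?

E′(p) = 6p² - 6p - 2
Step 1: E′(2) = 10; p₁ = 2 − 0.01·10 = 1.9
Step 2: E′(1.9) = 8.26; p₂ = 1.9 − 0.01·8.26 = 1.8174
E′(p) at (1.8174) = 6.91325656

6.91325656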